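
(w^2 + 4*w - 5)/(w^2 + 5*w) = (w - 1)/w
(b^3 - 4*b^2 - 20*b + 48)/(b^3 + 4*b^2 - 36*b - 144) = (b - 2)/(b + 6)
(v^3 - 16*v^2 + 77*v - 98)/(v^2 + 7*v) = (v^3 - 16*v^2 + 77*v - 98)/(v*(v + 7))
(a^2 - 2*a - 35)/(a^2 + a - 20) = (a - 7)/(a - 4)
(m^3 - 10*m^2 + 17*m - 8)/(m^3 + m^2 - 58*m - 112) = (m^2 - 2*m + 1)/(m^2 + 9*m + 14)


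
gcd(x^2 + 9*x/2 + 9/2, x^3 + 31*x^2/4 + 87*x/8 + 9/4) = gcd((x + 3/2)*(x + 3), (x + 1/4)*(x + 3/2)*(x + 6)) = x + 3/2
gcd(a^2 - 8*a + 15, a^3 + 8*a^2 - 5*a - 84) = a - 3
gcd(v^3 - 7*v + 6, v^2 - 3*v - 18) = v + 3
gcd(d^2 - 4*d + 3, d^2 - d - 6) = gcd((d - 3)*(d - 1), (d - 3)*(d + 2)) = d - 3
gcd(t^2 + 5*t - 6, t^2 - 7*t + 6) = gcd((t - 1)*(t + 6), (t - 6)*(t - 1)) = t - 1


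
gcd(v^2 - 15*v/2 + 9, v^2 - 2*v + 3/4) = v - 3/2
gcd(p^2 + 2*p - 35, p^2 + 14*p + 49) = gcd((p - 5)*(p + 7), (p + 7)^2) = p + 7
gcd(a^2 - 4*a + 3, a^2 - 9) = a - 3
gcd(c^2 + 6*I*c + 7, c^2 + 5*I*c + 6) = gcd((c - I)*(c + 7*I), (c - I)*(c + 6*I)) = c - I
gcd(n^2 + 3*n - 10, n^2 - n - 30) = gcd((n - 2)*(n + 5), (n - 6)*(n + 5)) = n + 5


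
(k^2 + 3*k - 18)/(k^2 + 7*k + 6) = (k - 3)/(k + 1)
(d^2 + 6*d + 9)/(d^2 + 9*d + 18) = (d + 3)/(d + 6)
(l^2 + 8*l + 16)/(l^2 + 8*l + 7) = (l^2 + 8*l + 16)/(l^2 + 8*l + 7)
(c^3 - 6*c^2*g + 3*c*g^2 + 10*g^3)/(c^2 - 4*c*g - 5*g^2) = c - 2*g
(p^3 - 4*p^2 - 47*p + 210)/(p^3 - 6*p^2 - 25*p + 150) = (p + 7)/(p + 5)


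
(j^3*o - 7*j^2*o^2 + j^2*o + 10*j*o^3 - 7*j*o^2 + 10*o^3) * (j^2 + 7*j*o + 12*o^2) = j^5*o + j^4*o - 27*j^3*o^3 - 14*j^2*o^4 - 27*j^2*o^3 + 120*j*o^5 - 14*j*o^4 + 120*o^5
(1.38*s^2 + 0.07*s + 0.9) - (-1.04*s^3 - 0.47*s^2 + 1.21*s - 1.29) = 1.04*s^3 + 1.85*s^2 - 1.14*s + 2.19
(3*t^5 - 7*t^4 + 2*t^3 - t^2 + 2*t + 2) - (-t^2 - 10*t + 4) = 3*t^5 - 7*t^4 + 2*t^3 + 12*t - 2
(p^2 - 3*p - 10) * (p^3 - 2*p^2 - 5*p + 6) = p^5 - 5*p^4 - 9*p^3 + 41*p^2 + 32*p - 60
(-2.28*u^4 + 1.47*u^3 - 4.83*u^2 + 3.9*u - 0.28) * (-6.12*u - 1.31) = 13.9536*u^5 - 6.0096*u^4 + 27.6339*u^3 - 17.5407*u^2 - 3.3954*u + 0.3668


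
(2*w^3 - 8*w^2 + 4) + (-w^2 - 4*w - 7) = 2*w^3 - 9*w^2 - 4*w - 3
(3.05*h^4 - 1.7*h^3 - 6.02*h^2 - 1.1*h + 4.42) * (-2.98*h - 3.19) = -9.089*h^5 - 4.6635*h^4 + 23.3626*h^3 + 22.4818*h^2 - 9.6626*h - 14.0998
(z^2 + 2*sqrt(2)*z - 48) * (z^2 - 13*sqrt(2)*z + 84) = z^4 - 11*sqrt(2)*z^3 - 16*z^2 + 792*sqrt(2)*z - 4032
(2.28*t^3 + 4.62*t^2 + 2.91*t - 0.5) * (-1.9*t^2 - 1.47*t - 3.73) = -4.332*t^5 - 12.1296*t^4 - 20.8248*t^3 - 20.5603*t^2 - 10.1193*t + 1.865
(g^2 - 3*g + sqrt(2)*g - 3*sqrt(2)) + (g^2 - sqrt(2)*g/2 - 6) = 2*g^2 - 3*g + sqrt(2)*g/2 - 6 - 3*sqrt(2)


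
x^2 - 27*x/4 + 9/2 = (x - 6)*(x - 3/4)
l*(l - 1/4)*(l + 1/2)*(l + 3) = l^4 + 13*l^3/4 + 5*l^2/8 - 3*l/8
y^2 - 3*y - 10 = (y - 5)*(y + 2)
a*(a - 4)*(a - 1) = a^3 - 5*a^2 + 4*a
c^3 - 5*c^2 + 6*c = c*(c - 3)*(c - 2)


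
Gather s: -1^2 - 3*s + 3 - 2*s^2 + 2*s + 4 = -2*s^2 - s + 6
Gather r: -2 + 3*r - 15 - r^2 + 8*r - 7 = -r^2 + 11*r - 24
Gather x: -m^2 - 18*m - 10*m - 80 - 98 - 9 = -m^2 - 28*m - 187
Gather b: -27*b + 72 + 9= 81 - 27*b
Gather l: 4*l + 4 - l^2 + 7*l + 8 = -l^2 + 11*l + 12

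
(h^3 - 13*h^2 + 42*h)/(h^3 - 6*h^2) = (h - 7)/h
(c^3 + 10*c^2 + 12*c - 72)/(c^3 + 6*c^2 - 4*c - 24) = (c + 6)/(c + 2)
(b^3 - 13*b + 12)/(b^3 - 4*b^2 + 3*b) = (b + 4)/b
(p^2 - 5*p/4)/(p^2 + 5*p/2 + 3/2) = p*(4*p - 5)/(2*(2*p^2 + 5*p + 3))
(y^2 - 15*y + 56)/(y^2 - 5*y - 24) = (y - 7)/(y + 3)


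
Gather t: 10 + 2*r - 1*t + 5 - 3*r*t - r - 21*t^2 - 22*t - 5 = r - 21*t^2 + t*(-3*r - 23) + 10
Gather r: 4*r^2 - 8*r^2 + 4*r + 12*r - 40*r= -4*r^2 - 24*r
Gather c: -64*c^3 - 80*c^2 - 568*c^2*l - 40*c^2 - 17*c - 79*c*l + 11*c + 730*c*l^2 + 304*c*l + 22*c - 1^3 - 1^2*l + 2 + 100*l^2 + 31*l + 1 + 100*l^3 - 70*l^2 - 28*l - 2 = -64*c^3 + c^2*(-568*l - 120) + c*(730*l^2 + 225*l + 16) + 100*l^3 + 30*l^2 + 2*l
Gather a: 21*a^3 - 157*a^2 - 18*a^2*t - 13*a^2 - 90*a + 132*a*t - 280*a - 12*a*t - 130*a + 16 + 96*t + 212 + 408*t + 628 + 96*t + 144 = 21*a^3 + a^2*(-18*t - 170) + a*(120*t - 500) + 600*t + 1000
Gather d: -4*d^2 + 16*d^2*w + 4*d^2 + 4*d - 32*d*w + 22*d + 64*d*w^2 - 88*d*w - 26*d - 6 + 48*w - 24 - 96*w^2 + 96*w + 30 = 16*d^2*w + d*(64*w^2 - 120*w) - 96*w^2 + 144*w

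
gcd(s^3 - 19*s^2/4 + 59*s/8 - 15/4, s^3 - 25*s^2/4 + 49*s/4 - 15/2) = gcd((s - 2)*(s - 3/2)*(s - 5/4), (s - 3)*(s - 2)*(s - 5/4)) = s^2 - 13*s/4 + 5/2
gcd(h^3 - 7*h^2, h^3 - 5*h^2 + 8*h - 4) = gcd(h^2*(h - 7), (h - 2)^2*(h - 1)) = 1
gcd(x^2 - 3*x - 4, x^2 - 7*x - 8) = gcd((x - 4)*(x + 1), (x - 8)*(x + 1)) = x + 1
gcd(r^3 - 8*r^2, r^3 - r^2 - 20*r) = r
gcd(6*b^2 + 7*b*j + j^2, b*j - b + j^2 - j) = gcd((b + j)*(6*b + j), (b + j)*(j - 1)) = b + j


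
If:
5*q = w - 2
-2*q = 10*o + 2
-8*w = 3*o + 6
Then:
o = -18/197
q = -107/197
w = -141/197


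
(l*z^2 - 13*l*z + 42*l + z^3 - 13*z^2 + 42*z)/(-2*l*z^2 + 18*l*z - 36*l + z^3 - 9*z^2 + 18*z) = (l*z - 7*l + z^2 - 7*z)/(-2*l*z + 6*l + z^2 - 3*z)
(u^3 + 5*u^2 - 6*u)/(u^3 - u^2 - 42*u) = (u - 1)/(u - 7)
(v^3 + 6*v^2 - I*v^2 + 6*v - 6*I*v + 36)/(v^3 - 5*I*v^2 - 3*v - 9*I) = (v^2 + 2*v*(3 + I) + 12*I)/(v^2 - 2*I*v + 3)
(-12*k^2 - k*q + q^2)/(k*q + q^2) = (-12*k^2 - k*q + q^2)/(q*(k + q))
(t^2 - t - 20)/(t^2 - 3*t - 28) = (t - 5)/(t - 7)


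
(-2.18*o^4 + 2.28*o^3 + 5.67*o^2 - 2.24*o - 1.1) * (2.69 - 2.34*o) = 5.1012*o^5 - 11.1994*o^4 - 7.1346*o^3 + 20.4939*o^2 - 3.4516*o - 2.959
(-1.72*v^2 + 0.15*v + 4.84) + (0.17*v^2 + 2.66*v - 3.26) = -1.55*v^2 + 2.81*v + 1.58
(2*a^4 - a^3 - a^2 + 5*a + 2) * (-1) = -2*a^4 + a^3 + a^2 - 5*a - 2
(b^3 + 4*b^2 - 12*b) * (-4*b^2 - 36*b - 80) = -4*b^5 - 52*b^4 - 176*b^3 + 112*b^2 + 960*b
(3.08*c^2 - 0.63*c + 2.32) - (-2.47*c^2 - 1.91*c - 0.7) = 5.55*c^2 + 1.28*c + 3.02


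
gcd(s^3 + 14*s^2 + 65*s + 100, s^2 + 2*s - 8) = s + 4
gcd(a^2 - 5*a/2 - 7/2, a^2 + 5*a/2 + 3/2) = a + 1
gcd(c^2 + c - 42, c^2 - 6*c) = c - 6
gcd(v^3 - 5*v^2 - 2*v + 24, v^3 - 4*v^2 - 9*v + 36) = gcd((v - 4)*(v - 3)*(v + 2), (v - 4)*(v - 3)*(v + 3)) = v^2 - 7*v + 12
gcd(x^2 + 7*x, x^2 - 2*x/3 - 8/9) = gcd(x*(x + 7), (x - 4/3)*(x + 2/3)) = 1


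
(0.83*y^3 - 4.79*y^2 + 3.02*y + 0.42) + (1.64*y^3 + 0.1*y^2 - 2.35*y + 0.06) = 2.47*y^3 - 4.69*y^2 + 0.67*y + 0.48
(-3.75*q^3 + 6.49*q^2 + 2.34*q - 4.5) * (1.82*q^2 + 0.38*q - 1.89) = -6.825*q^5 + 10.3868*q^4 + 13.8125*q^3 - 19.5669*q^2 - 6.1326*q + 8.505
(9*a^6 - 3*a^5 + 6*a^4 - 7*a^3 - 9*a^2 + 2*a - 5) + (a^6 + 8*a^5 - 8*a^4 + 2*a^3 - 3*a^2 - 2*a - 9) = 10*a^6 + 5*a^5 - 2*a^4 - 5*a^3 - 12*a^2 - 14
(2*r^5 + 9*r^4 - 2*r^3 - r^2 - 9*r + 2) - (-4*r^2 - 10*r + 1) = 2*r^5 + 9*r^4 - 2*r^3 + 3*r^2 + r + 1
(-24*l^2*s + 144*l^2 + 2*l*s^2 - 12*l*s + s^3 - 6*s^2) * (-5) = 120*l^2*s - 720*l^2 - 10*l*s^2 + 60*l*s - 5*s^3 + 30*s^2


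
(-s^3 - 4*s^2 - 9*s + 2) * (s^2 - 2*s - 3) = -s^5 - 2*s^4 + 2*s^3 + 32*s^2 + 23*s - 6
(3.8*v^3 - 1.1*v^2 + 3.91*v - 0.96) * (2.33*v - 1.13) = 8.854*v^4 - 6.857*v^3 + 10.3533*v^2 - 6.6551*v + 1.0848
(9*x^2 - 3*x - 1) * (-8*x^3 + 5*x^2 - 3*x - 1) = -72*x^5 + 69*x^4 - 34*x^3 - 5*x^2 + 6*x + 1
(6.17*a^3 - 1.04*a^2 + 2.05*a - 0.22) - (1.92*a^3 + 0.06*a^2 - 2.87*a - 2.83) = 4.25*a^3 - 1.1*a^2 + 4.92*a + 2.61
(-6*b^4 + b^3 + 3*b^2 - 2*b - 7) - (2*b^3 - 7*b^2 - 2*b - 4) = -6*b^4 - b^3 + 10*b^2 - 3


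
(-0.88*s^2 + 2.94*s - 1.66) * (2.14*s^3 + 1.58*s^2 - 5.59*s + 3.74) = -1.8832*s^5 + 4.9012*s^4 + 6.012*s^3 - 22.3486*s^2 + 20.275*s - 6.2084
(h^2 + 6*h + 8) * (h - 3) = h^3 + 3*h^2 - 10*h - 24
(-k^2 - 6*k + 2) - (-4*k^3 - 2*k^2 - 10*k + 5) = 4*k^3 + k^2 + 4*k - 3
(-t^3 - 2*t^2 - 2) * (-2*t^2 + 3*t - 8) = 2*t^5 + t^4 + 2*t^3 + 20*t^2 - 6*t + 16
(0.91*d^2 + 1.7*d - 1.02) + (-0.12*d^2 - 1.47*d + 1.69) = 0.79*d^2 + 0.23*d + 0.67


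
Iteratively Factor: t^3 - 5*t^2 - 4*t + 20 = (t - 5)*(t^2 - 4) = (t - 5)*(t - 2)*(t + 2)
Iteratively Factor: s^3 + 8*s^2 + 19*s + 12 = (s + 1)*(s^2 + 7*s + 12) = (s + 1)*(s + 3)*(s + 4)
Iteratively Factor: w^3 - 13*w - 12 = (w - 4)*(w^2 + 4*w + 3) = (w - 4)*(w + 3)*(w + 1)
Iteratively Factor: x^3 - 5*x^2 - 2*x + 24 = (x + 2)*(x^2 - 7*x + 12) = (x - 3)*(x + 2)*(x - 4)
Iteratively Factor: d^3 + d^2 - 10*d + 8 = (d - 2)*(d^2 + 3*d - 4) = (d - 2)*(d - 1)*(d + 4)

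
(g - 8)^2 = g^2 - 16*g + 64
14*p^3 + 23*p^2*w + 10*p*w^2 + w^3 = (p + w)*(2*p + w)*(7*p + w)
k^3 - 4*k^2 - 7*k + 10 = (k - 5)*(k - 1)*(k + 2)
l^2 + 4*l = l*(l + 4)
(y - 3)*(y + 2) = y^2 - y - 6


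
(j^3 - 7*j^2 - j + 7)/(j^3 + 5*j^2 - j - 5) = (j - 7)/(j + 5)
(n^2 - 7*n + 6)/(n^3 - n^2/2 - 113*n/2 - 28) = 2*(-n^2 + 7*n - 6)/(-2*n^3 + n^2 + 113*n + 56)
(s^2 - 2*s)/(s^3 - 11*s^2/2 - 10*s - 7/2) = 2*s*(2 - s)/(-2*s^3 + 11*s^2 + 20*s + 7)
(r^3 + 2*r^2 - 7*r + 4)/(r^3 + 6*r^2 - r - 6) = (r^2 + 3*r - 4)/(r^2 + 7*r + 6)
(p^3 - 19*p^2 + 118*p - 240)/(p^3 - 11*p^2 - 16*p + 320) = (p^2 - 11*p + 30)/(p^2 - 3*p - 40)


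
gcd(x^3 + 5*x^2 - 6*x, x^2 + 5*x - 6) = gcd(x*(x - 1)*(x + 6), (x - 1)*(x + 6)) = x^2 + 5*x - 6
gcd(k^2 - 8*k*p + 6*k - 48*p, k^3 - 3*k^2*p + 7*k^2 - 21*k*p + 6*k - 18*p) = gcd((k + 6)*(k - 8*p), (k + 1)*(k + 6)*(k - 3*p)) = k + 6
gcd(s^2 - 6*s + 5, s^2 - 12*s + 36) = 1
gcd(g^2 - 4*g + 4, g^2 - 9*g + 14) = g - 2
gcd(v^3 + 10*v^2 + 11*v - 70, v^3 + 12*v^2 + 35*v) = v^2 + 12*v + 35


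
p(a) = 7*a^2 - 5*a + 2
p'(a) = 14*a - 5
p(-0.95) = 13.07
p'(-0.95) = -18.30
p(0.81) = 2.54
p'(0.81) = 6.34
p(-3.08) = 83.80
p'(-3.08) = -48.12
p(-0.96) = 13.25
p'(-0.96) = -18.44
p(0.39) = 1.11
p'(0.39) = 0.46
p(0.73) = 2.08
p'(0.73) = 5.22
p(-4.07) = 138.30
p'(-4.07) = -61.98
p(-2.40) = 54.32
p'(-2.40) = -38.60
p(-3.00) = 80.00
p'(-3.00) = -47.00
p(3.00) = 50.00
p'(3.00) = 37.00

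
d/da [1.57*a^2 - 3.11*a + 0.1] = 3.14*a - 3.11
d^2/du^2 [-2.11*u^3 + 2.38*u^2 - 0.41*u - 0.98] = 4.76 - 12.66*u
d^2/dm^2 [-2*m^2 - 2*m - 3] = -4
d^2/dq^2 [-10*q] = 0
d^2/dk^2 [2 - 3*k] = 0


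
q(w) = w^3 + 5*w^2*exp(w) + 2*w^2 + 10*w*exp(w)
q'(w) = 5*w^2*exp(w) + 3*w^2 + 20*w*exp(w) + 4*w + 10*exp(w)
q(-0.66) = -1.70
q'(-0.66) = -1.86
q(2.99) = 1528.09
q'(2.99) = 2315.70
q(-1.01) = -0.81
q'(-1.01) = -2.84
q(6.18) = 122394.43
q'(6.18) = 156900.13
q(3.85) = 5378.72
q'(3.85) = 7631.04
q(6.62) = 214353.60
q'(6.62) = 271279.60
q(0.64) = 17.10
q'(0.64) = 50.91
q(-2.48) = -2.45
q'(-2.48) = 7.79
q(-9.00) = -566.96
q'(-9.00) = 207.03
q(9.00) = 4011917.54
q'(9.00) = 4821613.94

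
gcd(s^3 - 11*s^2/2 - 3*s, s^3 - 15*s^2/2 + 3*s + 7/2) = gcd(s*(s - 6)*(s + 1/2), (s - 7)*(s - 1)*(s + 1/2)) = s + 1/2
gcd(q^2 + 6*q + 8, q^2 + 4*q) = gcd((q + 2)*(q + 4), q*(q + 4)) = q + 4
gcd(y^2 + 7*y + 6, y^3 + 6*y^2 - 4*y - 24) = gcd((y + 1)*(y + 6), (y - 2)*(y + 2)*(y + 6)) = y + 6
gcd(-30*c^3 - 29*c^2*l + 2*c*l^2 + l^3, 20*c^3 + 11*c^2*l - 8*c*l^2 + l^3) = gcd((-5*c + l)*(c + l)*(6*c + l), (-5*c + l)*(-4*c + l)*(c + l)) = 5*c^2 + 4*c*l - l^2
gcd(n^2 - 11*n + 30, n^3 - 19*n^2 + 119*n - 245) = n - 5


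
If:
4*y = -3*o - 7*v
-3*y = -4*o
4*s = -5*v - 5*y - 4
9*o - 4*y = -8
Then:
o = -24/11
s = -47/77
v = 200/77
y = -32/11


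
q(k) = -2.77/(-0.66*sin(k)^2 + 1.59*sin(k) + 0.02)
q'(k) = -2.77*(1.32*sin(k)*cos(k) - 1.59*cos(k))/(-0.66*sin(k)^2 + 1.59*sin(k) + 0.02)^2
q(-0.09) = 21.60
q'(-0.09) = 286.64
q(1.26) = -2.96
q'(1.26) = 0.32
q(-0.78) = 1.94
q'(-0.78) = 2.44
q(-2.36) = 1.94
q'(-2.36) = -2.43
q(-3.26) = -13.95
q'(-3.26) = -99.99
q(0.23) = -7.96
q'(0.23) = 28.68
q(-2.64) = 3.09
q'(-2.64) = -6.71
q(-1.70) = 1.26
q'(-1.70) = -0.21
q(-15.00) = 2.14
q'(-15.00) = -3.08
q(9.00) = -4.92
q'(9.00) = -8.32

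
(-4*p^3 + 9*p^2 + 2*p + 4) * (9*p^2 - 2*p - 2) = -36*p^5 + 89*p^4 + 8*p^3 + 14*p^2 - 12*p - 8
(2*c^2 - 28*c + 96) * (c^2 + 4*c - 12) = 2*c^4 - 20*c^3 - 40*c^2 + 720*c - 1152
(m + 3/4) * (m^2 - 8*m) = m^3 - 29*m^2/4 - 6*m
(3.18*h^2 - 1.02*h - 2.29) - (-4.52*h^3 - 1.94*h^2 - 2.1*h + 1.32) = 4.52*h^3 + 5.12*h^2 + 1.08*h - 3.61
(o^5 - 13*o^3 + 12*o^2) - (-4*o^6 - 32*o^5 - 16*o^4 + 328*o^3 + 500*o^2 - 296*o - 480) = 4*o^6 + 33*o^5 + 16*o^4 - 341*o^3 - 488*o^2 + 296*o + 480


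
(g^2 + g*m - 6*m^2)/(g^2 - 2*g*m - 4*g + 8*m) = (g + 3*m)/(g - 4)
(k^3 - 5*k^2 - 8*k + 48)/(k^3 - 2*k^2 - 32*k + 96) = (k + 3)/(k + 6)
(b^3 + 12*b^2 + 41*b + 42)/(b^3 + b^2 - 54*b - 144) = (b^2 + 9*b + 14)/(b^2 - 2*b - 48)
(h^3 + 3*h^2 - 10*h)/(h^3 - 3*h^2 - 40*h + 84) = h*(h + 5)/(h^2 - h - 42)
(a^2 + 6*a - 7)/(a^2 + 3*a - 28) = (a - 1)/(a - 4)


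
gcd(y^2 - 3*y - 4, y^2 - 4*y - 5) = y + 1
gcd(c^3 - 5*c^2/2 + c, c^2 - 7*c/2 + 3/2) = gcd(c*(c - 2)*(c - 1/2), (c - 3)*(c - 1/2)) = c - 1/2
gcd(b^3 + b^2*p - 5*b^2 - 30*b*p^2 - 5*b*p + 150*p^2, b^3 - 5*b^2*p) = -b + 5*p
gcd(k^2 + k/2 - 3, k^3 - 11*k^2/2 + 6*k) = k - 3/2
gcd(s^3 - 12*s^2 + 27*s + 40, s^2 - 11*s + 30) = s - 5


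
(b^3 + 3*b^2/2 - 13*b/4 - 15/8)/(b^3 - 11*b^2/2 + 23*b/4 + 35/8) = (4*b^2 + 4*b - 15)/(4*b^2 - 24*b + 35)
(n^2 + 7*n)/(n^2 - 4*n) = (n + 7)/(n - 4)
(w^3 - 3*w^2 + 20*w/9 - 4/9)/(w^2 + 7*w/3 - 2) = (3*w^2 - 7*w + 2)/(3*(w + 3))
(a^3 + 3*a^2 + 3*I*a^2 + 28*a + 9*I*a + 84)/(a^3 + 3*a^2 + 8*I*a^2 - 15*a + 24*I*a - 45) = (a^2 + 3*I*a + 28)/(a^2 + 8*I*a - 15)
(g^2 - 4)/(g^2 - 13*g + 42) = (g^2 - 4)/(g^2 - 13*g + 42)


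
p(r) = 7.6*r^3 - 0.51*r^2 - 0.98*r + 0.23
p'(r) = 22.8*r^2 - 1.02*r - 0.98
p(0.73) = 2.20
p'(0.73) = 10.43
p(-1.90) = -51.88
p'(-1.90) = 83.27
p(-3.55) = -342.73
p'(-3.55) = 289.98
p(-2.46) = -113.59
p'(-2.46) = 139.51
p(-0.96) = -6.02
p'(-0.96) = 21.01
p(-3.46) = -317.29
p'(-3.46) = 275.50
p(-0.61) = -1.09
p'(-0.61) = 8.13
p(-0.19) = 0.35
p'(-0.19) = 0.04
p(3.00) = 197.90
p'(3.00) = 201.16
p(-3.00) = -206.62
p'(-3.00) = 207.28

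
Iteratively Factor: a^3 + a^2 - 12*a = (a)*(a^2 + a - 12) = a*(a + 4)*(a - 3)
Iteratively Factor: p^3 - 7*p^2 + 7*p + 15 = (p - 3)*(p^2 - 4*p - 5) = (p - 3)*(p + 1)*(p - 5)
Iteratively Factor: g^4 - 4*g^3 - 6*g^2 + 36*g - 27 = (g + 3)*(g^3 - 7*g^2 + 15*g - 9) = (g - 1)*(g + 3)*(g^2 - 6*g + 9) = (g - 3)*(g - 1)*(g + 3)*(g - 3)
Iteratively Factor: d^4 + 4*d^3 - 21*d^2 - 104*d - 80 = (d + 4)*(d^3 - 21*d - 20) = (d - 5)*(d + 4)*(d^2 + 5*d + 4) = (d - 5)*(d + 1)*(d + 4)*(d + 4)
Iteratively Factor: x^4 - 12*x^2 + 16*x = (x - 2)*(x^3 + 2*x^2 - 8*x) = (x - 2)^2*(x^2 + 4*x) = x*(x - 2)^2*(x + 4)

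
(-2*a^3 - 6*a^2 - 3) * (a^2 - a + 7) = -2*a^5 - 4*a^4 - 8*a^3 - 45*a^2 + 3*a - 21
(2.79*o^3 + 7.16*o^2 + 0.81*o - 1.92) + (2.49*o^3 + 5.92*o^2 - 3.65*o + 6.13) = 5.28*o^3 + 13.08*o^2 - 2.84*o + 4.21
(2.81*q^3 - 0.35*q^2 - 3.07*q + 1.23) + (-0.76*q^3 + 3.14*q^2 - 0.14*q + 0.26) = 2.05*q^3 + 2.79*q^2 - 3.21*q + 1.49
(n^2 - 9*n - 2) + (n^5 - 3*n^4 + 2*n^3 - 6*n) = n^5 - 3*n^4 + 2*n^3 + n^2 - 15*n - 2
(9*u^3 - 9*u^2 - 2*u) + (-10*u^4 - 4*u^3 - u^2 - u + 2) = -10*u^4 + 5*u^3 - 10*u^2 - 3*u + 2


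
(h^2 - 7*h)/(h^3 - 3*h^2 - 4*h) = (7 - h)/(-h^2 + 3*h + 4)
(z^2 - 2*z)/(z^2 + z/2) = 2*(z - 2)/(2*z + 1)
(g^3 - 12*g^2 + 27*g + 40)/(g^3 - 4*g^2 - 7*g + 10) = (g^2 - 7*g - 8)/(g^2 + g - 2)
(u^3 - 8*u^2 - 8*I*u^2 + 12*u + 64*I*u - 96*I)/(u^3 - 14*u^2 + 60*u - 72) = (u - 8*I)/(u - 6)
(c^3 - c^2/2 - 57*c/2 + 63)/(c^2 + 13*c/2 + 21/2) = (2*c^3 - c^2 - 57*c + 126)/(2*c^2 + 13*c + 21)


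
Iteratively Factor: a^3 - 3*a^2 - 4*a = (a + 1)*(a^2 - 4*a) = (a - 4)*(a + 1)*(a)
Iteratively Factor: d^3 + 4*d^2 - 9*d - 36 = (d + 3)*(d^2 + d - 12) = (d + 3)*(d + 4)*(d - 3)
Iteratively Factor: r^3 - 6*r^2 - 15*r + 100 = (r - 5)*(r^2 - r - 20) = (r - 5)*(r + 4)*(r - 5)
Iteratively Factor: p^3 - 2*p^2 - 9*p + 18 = (p + 3)*(p^2 - 5*p + 6) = (p - 2)*(p + 3)*(p - 3)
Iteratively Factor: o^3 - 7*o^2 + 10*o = (o)*(o^2 - 7*o + 10) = o*(o - 5)*(o - 2)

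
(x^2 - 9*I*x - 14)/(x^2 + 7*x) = (x^2 - 9*I*x - 14)/(x*(x + 7))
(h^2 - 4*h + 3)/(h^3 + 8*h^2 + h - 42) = (h^2 - 4*h + 3)/(h^3 + 8*h^2 + h - 42)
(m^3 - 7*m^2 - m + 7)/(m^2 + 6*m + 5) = (m^2 - 8*m + 7)/(m + 5)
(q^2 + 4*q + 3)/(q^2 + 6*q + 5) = (q + 3)/(q + 5)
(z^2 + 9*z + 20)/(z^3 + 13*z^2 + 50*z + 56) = (z + 5)/(z^2 + 9*z + 14)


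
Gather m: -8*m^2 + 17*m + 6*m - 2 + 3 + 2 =-8*m^2 + 23*m + 3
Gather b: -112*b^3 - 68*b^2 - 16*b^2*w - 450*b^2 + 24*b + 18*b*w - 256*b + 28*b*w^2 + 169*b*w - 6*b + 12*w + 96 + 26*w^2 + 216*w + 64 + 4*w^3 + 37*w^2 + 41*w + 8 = -112*b^3 + b^2*(-16*w - 518) + b*(28*w^2 + 187*w - 238) + 4*w^3 + 63*w^2 + 269*w + 168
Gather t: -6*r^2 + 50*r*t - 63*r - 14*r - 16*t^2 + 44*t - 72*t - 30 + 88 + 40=-6*r^2 - 77*r - 16*t^2 + t*(50*r - 28) + 98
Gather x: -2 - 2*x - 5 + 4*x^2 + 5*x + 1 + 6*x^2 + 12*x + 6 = 10*x^2 + 15*x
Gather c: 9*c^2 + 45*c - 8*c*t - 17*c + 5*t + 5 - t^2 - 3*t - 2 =9*c^2 + c*(28 - 8*t) - t^2 + 2*t + 3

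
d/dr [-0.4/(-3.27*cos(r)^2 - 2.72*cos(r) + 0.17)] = (2.616*cos(r) + 1.088)*sin(r)/(3.27*cos(r)^2 + 2.72*cos(r) - 0.17)^2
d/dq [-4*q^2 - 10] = -8*q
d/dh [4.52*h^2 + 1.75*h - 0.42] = 9.04*h + 1.75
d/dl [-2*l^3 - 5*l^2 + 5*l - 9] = -6*l^2 - 10*l + 5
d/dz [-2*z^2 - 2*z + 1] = -4*z - 2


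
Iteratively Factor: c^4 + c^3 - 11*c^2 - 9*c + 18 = (c - 3)*(c^3 + 4*c^2 + c - 6) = (c - 3)*(c - 1)*(c^2 + 5*c + 6) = (c - 3)*(c - 1)*(c + 3)*(c + 2)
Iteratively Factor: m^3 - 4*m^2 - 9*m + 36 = (m - 3)*(m^2 - m - 12) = (m - 3)*(m + 3)*(m - 4)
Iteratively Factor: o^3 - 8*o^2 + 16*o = (o - 4)*(o^2 - 4*o) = (o - 4)^2*(o)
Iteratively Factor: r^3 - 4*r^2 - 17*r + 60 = (r - 5)*(r^2 + r - 12) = (r - 5)*(r - 3)*(r + 4)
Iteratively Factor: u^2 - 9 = (u - 3)*(u + 3)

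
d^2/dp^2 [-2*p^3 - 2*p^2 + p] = -12*p - 4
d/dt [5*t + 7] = 5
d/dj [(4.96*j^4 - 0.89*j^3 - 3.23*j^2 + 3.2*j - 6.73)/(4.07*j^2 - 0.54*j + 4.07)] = (40.3744*j^5 - 11.6575*j^4 + 81.71*j^3 - 22.1467*j^2 + 28.49*j + 9.3898)/(16.5649*j^4 - 4.3956*j^3 + 33.4214*j^2 - 4.3956*j + 16.5649)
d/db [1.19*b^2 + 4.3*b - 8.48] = 2.38*b + 4.3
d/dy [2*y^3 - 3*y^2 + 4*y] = 6*y^2 - 6*y + 4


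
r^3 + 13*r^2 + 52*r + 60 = (r + 2)*(r + 5)*(r + 6)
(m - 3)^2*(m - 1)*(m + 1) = m^4 - 6*m^3 + 8*m^2 + 6*m - 9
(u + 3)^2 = u^2 + 6*u + 9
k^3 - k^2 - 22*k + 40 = (k - 4)*(k - 2)*(k + 5)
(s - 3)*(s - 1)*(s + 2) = s^3 - 2*s^2 - 5*s + 6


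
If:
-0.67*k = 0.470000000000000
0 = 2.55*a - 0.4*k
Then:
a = -0.11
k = -0.70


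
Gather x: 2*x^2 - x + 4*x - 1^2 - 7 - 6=2*x^2 + 3*x - 14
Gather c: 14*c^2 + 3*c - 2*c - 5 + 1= 14*c^2 + c - 4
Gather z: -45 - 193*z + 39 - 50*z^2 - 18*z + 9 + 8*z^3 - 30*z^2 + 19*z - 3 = 8*z^3 - 80*z^2 - 192*z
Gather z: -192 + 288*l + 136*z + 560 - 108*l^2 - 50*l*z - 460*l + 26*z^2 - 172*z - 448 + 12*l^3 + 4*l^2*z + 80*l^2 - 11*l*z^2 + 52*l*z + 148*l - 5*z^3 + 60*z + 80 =12*l^3 - 28*l^2 - 24*l - 5*z^3 + z^2*(26 - 11*l) + z*(4*l^2 + 2*l + 24)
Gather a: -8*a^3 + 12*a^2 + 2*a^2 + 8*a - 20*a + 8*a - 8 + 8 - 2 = -8*a^3 + 14*a^2 - 4*a - 2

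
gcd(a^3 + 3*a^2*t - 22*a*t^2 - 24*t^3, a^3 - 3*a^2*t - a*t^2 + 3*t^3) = a + t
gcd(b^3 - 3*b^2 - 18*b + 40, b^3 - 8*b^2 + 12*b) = b - 2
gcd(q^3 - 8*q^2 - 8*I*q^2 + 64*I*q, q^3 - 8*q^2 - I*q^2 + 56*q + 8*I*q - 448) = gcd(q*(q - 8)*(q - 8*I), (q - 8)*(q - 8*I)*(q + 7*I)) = q^2 + q*(-8 - 8*I) + 64*I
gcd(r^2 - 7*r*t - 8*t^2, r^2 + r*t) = r + t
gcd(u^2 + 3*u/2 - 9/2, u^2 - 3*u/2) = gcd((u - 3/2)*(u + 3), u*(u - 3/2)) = u - 3/2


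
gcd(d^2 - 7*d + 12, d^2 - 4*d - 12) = 1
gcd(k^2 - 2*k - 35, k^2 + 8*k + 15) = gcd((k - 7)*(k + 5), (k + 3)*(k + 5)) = k + 5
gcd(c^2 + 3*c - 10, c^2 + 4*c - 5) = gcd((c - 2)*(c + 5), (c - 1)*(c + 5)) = c + 5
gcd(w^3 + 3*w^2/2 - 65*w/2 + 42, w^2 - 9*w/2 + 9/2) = w - 3/2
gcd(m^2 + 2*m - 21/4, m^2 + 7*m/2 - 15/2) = m - 3/2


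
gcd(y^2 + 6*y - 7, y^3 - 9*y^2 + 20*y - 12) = y - 1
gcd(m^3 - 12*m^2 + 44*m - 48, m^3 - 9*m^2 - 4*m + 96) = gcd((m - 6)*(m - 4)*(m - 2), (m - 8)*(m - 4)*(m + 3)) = m - 4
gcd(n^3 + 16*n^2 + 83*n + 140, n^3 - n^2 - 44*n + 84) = n + 7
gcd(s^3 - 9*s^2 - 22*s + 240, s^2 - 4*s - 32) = s - 8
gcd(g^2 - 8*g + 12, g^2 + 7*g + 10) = 1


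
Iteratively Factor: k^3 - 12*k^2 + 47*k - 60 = (k - 4)*(k^2 - 8*k + 15) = (k - 4)*(k - 3)*(k - 5)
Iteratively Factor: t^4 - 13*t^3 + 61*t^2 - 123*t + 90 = (t - 3)*(t^3 - 10*t^2 + 31*t - 30) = (t - 5)*(t - 3)*(t^2 - 5*t + 6) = (t - 5)*(t - 3)^2*(t - 2)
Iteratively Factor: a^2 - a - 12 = (a - 4)*(a + 3)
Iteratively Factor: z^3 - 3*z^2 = (z)*(z^2 - 3*z) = z^2*(z - 3)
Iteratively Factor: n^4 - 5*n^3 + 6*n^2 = (n - 2)*(n^3 - 3*n^2) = n*(n - 2)*(n^2 - 3*n) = n*(n - 3)*(n - 2)*(n)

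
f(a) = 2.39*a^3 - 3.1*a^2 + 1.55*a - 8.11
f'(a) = 7.17*a^2 - 6.2*a + 1.55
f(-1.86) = -37.10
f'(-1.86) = 37.89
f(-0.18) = -8.50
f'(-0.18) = 2.90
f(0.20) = -7.90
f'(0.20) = 0.60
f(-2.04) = -44.46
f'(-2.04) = 44.04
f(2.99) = 32.70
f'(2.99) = 47.11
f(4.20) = 120.79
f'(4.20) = 101.99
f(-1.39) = -22.67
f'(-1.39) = 24.02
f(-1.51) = -25.75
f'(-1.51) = 27.26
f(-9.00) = -2015.47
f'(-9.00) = 638.12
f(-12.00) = -4603.03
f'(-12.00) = 1108.43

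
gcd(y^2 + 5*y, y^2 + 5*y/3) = y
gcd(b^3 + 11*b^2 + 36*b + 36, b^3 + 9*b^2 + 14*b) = b + 2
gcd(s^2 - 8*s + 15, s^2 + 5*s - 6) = 1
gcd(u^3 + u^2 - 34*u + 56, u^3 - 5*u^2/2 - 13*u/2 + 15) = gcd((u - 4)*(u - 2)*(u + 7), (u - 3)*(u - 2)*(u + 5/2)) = u - 2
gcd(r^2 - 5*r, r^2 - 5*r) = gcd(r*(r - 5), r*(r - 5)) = r^2 - 5*r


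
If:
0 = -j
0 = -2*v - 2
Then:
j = 0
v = -1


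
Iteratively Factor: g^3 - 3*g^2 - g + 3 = (g - 3)*(g^2 - 1) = (g - 3)*(g + 1)*(g - 1)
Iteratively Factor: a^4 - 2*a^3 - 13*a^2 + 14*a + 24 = (a - 4)*(a^3 + 2*a^2 - 5*a - 6) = (a - 4)*(a + 3)*(a^2 - a - 2) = (a - 4)*(a - 2)*(a + 3)*(a + 1)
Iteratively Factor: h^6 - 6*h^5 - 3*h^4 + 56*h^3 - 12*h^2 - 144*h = (h - 3)*(h^5 - 3*h^4 - 12*h^3 + 20*h^2 + 48*h) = (h - 3)*(h + 2)*(h^4 - 5*h^3 - 2*h^2 + 24*h) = (h - 4)*(h - 3)*(h + 2)*(h^3 - h^2 - 6*h) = h*(h - 4)*(h - 3)*(h + 2)*(h^2 - h - 6) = h*(h - 4)*(h - 3)^2*(h + 2)*(h + 2)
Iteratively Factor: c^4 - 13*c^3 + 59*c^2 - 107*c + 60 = (c - 3)*(c^3 - 10*c^2 + 29*c - 20) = (c - 4)*(c - 3)*(c^2 - 6*c + 5) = (c - 4)*(c - 3)*(c - 1)*(c - 5)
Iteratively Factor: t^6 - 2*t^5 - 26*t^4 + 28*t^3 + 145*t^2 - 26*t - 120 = (t - 3)*(t^5 + t^4 - 23*t^3 - 41*t^2 + 22*t + 40) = (t - 3)*(t + 1)*(t^4 - 23*t^2 - 18*t + 40) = (t - 3)*(t + 1)*(t + 4)*(t^3 - 4*t^2 - 7*t + 10) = (t - 3)*(t + 1)*(t + 2)*(t + 4)*(t^2 - 6*t + 5) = (t - 5)*(t - 3)*(t + 1)*(t + 2)*(t + 4)*(t - 1)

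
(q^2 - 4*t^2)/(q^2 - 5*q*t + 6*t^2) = (q + 2*t)/(q - 3*t)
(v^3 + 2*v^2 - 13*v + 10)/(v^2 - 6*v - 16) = (-v^3 - 2*v^2 + 13*v - 10)/(-v^2 + 6*v + 16)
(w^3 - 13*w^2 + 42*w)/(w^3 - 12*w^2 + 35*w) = (w - 6)/(w - 5)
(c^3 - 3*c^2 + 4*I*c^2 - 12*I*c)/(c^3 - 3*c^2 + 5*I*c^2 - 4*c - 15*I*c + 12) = c/(c + I)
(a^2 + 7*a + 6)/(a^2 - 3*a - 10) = (a^2 + 7*a + 6)/(a^2 - 3*a - 10)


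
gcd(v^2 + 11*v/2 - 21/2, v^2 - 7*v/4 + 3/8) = v - 3/2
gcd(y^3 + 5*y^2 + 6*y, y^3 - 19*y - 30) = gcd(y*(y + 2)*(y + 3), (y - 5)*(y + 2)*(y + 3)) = y^2 + 5*y + 6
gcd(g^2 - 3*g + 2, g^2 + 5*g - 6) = g - 1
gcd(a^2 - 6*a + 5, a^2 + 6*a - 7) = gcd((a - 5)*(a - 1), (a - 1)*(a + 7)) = a - 1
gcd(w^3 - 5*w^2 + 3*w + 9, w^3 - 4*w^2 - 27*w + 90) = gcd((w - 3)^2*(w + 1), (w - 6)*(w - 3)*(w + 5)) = w - 3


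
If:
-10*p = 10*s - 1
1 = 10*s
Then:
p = 0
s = 1/10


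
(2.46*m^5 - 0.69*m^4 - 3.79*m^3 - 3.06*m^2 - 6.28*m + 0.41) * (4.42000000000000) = 10.8732*m^5 - 3.0498*m^4 - 16.7518*m^3 - 13.5252*m^2 - 27.7576*m + 1.8122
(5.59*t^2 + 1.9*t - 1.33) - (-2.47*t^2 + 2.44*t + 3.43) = 8.06*t^2 - 0.54*t - 4.76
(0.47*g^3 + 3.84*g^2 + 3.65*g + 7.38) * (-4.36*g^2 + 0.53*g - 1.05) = -2.0492*g^5 - 16.4933*g^4 - 14.3723*g^3 - 34.2743*g^2 + 0.0789*g - 7.749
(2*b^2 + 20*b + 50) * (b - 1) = 2*b^3 + 18*b^2 + 30*b - 50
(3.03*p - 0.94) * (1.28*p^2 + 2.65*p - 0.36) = 3.8784*p^3 + 6.8263*p^2 - 3.5818*p + 0.3384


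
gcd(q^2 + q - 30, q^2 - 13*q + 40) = q - 5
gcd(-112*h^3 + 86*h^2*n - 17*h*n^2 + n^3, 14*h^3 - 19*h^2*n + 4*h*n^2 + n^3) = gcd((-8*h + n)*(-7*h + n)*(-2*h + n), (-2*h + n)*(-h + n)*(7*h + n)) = 2*h - n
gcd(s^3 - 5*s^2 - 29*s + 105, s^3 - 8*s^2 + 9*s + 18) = s - 3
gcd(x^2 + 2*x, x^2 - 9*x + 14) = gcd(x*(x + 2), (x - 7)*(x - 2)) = 1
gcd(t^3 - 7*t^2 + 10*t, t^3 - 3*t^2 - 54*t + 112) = t - 2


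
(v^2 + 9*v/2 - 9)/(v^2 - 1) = (v^2 + 9*v/2 - 9)/(v^2 - 1)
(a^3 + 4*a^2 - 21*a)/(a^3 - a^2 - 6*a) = (a + 7)/(a + 2)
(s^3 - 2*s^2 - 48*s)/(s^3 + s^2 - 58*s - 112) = s*(s + 6)/(s^2 + 9*s + 14)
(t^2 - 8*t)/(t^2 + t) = (t - 8)/(t + 1)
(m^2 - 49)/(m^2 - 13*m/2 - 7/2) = 2*(m + 7)/(2*m + 1)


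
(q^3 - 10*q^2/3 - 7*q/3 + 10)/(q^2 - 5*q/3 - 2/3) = (3*q^2 - 4*q - 15)/(3*q + 1)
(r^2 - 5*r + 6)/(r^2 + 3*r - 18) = (r - 2)/(r + 6)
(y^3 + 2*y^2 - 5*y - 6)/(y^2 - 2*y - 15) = (y^2 - y - 2)/(y - 5)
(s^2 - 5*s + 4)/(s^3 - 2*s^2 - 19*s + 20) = (s - 4)/(s^2 - s - 20)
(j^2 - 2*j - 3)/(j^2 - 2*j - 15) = (-j^2 + 2*j + 3)/(-j^2 + 2*j + 15)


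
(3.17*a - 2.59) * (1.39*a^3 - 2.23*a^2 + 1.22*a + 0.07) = 4.4063*a^4 - 10.6692*a^3 + 9.6431*a^2 - 2.9379*a - 0.1813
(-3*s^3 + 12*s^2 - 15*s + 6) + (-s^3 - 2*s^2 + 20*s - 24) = -4*s^3 + 10*s^2 + 5*s - 18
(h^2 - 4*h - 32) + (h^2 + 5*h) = 2*h^2 + h - 32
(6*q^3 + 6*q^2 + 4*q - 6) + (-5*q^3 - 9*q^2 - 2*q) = q^3 - 3*q^2 + 2*q - 6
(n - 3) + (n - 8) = 2*n - 11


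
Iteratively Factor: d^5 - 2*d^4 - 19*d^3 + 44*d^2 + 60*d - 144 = (d - 3)*(d^4 + d^3 - 16*d^2 - 4*d + 48) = (d - 3)*(d + 2)*(d^3 - d^2 - 14*d + 24) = (d - 3)*(d - 2)*(d + 2)*(d^2 + d - 12) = (d - 3)^2*(d - 2)*(d + 2)*(d + 4)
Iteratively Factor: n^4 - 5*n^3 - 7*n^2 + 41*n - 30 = (n + 3)*(n^3 - 8*n^2 + 17*n - 10) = (n - 1)*(n + 3)*(n^2 - 7*n + 10) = (n - 5)*(n - 1)*(n + 3)*(n - 2)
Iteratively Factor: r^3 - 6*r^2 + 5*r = (r - 5)*(r^2 - r) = (r - 5)*(r - 1)*(r)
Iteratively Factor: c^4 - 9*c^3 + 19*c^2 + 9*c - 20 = (c - 4)*(c^3 - 5*c^2 - c + 5) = (c - 4)*(c + 1)*(c^2 - 6*c + 5) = (c - 5)*(c - 4)*(c + 1)*(c - 1)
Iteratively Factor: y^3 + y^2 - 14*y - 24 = (y + 2)*(y^2 - y - 12) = (y - 4)*(y + 2)*(y + 3)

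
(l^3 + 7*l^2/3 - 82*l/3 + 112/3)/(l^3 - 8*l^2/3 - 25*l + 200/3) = (l^2 + 5*l - 14)/(l^2 - 25)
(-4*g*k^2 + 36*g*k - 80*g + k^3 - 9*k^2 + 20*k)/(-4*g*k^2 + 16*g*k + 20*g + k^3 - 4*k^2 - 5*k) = (k - 4)/(k + 1)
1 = 1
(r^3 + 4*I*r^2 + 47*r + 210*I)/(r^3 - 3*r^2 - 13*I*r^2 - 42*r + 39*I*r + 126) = (r^2 + 11*I*r - 30)/(r^2 + r*(-3 - 6*I) + 18*I)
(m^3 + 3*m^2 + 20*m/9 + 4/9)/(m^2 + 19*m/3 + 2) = (3*m^2 + 8*m + 4)/(3*(m + 6))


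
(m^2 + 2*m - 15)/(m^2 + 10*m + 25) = (m - 3)/(m + 5)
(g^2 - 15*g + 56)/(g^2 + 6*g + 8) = (g^2 - 15*g + 56)/(g^2 + 6*g + 8)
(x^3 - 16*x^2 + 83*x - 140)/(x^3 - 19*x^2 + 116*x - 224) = (x - 5)/(x - 8)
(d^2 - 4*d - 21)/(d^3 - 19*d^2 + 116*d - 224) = (d + 3)/(d^2 - 12*d + 32)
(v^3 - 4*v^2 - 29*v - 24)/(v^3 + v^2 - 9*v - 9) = (v - 8)/(v - 3)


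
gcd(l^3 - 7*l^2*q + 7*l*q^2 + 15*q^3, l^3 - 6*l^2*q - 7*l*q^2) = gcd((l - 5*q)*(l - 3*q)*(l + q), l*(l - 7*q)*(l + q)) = l + q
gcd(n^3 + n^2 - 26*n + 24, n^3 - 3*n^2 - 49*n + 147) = 1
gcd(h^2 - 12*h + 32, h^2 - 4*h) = h - 4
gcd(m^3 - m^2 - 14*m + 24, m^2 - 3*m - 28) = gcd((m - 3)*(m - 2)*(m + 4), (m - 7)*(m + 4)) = m + 4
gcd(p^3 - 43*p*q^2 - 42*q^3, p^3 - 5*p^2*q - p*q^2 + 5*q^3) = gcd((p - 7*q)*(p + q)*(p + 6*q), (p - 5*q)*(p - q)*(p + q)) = p + q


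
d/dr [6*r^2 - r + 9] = 12*r - 1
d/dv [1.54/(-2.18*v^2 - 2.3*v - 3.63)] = (6.7144*v + 3.542)/(2.18*v^2 + 2.3*v + 3.63)^2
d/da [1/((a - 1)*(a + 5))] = 2*(-a - 2)/(a^4 + 8*a^3 + 6*a^2 - 40*a + 25)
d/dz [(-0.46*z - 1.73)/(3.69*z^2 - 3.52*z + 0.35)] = (1.6974*z^2 + 12.7674*z - 6.2506)/(13.6161*z^4 - 25.9776*z^3 + 14.9734*z^2 - 2.464*z + 0.1225)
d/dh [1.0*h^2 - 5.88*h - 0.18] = 2.0*h - 5.88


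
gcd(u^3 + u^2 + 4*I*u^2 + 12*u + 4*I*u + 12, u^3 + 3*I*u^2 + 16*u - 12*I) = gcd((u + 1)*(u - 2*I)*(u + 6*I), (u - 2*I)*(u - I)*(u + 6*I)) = u^2 + 4*I*u + 12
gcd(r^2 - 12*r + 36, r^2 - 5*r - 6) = r - 6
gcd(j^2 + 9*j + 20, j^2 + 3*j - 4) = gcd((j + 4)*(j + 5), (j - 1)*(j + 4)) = j + 4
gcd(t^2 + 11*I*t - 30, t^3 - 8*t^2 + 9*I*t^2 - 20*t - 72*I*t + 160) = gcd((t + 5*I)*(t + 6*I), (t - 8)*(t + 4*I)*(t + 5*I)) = t + 5*I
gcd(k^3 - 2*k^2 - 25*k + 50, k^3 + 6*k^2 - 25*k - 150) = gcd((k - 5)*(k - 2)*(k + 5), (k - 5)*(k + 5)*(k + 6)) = k^2 - 25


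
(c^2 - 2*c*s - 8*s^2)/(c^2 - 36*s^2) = (c^2 - 2*c*s - 8*s^2)/(c^2 - 36*s^2)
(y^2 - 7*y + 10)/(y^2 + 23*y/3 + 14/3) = 3*(y^2 - 7*y + 10)/(3*y^2 + 23*y + 14)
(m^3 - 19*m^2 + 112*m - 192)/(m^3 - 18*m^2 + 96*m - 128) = (m - 3)/(m - 2)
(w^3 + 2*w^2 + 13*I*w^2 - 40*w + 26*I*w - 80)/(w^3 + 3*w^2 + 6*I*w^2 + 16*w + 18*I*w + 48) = (w^2 + w*(2 + 5*I) + 10*I)/(w^2 + w*(3 - 2*I) - 6*I)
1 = 1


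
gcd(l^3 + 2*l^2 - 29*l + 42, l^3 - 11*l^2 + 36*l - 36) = l^2 - 5*l + 6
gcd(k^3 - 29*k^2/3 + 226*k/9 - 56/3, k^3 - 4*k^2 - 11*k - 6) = k - 6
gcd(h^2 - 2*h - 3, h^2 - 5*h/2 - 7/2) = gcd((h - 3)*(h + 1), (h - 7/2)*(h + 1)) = h + 1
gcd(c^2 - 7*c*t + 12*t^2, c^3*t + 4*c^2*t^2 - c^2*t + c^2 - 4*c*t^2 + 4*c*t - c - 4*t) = 1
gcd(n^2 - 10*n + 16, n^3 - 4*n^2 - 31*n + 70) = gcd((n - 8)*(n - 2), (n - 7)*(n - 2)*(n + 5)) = n - 2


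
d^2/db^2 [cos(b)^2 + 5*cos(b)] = -5*cos(b) - 2*cos(2*b)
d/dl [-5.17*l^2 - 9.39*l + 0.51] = -10.34*l - 9.39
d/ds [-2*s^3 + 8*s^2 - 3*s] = -6*s^2 + 16*s - 3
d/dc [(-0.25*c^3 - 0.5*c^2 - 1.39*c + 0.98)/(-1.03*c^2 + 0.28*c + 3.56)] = (0.2575*c^4 - 0.14*c^3 - 4.2417*c^2 - 1.5412*c - 5.2228)/(1.0609*c^4 - 0.5768*c^3 - 7.2552*c^2 + 1.9936*c + 12.6736)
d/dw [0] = 0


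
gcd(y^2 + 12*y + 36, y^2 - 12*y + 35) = 1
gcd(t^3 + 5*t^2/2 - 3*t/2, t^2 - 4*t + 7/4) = t - 1/2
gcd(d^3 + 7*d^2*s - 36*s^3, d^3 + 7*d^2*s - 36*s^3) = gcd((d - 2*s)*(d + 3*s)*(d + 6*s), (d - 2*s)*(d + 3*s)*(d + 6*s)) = -d^3 - 7*d^2*s + 36*s^3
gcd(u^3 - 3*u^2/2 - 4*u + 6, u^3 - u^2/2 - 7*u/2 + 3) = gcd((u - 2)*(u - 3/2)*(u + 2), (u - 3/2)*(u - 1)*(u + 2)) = u^2 + u/2 - 3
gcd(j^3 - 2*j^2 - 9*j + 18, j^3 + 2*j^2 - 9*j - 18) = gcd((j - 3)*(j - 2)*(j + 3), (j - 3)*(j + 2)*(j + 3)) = j^2 - 9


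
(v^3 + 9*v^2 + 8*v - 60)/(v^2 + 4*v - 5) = (v^2 + 4*v - 12)/(v - 1)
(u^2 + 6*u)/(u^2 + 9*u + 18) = u/(u + 3)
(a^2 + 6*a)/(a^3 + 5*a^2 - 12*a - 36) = a/(a^2 - a - 6)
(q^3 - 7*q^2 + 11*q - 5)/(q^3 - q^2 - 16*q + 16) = (q^2 - 6*q + 5)/(q^2 - 16)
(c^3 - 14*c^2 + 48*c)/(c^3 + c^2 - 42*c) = (c - 8)/(c + 7)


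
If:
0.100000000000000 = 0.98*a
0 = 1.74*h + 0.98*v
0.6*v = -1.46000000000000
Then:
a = 0.10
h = 1.37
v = -2.43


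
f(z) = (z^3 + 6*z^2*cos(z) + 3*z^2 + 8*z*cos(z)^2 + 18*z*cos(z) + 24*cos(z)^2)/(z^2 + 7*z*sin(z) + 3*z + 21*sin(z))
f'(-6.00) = -4.04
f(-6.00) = -2.18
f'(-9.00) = 9.56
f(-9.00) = -11.51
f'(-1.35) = 0.70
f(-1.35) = -0.05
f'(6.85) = -6.35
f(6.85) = 8.23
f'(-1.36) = 0.73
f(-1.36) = -0.06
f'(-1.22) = 0.27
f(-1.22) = 0.01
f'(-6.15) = -1.97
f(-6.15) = -1.74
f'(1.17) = -1.33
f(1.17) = 0.70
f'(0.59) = -3.70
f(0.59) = 1.97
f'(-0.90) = -0.93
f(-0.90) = -0.09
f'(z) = (-6*z^2*sin(z) + 3*z^2 - 16*z*sin(z)*cos(z) - 18*z*sin(z) + 12*z*cos(z) + 6*z - 48*sin(z)*cos(z) + 8*cos(z)^2 + 18*cos(z))/(z^2 + 7*z*sin(z) + 3*z + 21*sin(z)) + (-7*z*cos(z) - 2*z - 7*sin(z) - 21*cos(z) - 3)*(z^3 + 6*z^2*cos(z) + 3*z^2 + 8*z*cos(z)^2 + 18*z*cos(z) + 24*cos(z)^2)/(z^2 + 7*z*sin(z) + 3*z + 21*sin(z))^2 = (-6*z^2*sin(z) - 7*z^2*cos(z) + z^2 + 14*z*sin(z) - 8*z*sin(2*z) - 42*z + 21*sin(2*z) - 70*cos(z) - 4*cos(2*z) + 14*cos(3*z) - 4)/(z + 7*sin(z))^2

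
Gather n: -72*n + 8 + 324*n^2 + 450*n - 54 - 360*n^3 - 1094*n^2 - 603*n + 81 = -360*n^3 - 770*n^2 - 225*n + 35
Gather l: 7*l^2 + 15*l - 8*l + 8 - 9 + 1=7*l^2 + 7*l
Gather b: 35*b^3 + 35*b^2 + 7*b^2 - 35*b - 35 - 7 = 35*b^3 + 42*b^2 - 35*b - 42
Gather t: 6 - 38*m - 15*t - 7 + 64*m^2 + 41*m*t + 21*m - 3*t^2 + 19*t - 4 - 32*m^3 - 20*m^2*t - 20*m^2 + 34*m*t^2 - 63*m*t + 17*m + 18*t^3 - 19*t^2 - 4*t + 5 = -32*m^3 + 44*m^2 + 18*t^3 + t^2*(34*m - 22) + t*(-20*m^2 - 22*m)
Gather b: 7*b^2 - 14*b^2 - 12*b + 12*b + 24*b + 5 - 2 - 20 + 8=-7*b^2 + 24*b - 9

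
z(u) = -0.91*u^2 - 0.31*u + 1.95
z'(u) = -1.82*u - 0.31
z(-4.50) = -15.08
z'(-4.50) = 7.88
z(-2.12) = -1.48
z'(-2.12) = 3.55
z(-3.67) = -9.17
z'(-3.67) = 6.37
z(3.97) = -13.62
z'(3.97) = -7.54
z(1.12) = 0.46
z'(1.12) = -2.35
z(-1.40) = 0.60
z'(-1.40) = 2.24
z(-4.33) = -13.77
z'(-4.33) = 7.57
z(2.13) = -2.84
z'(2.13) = -4.19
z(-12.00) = -125.37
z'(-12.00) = 21.53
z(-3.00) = -5.31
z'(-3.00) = 5.15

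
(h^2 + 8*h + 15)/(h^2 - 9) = (h + 5)/(h - 3)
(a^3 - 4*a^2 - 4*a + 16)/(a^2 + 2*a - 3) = (a^3 - 4*a^2 - 4*a + 16)/(a^2 + 2*a - 3)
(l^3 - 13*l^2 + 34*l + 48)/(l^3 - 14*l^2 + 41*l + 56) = (l - 6)/(l - 7)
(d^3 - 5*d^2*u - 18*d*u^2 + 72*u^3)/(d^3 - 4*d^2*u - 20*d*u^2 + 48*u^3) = (-d + 3*u)/(-d + 2*u)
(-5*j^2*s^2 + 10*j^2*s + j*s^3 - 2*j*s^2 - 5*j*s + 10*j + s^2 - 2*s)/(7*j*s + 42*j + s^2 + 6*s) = (-5*j^2*s^2 + 10*j^2*s + j*s^3 - 2*j*s^2 - 5*j*s + 10*j + s^2 - 2*s)/(7*j*s + 42*j + s^2 + 6*s)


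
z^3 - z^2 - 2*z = z*(z - 2)*(z + 1)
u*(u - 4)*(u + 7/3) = u^3 - 5*u^2/3 - 28*u/3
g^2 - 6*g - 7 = (g - 7)*(g + 1)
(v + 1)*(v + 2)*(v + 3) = v^3 + 6*v^2 + 11*v + 6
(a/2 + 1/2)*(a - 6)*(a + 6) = a^3/2 + a^2/2 - 18*a - 18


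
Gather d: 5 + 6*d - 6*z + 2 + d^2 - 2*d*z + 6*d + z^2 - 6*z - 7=d^2 + d*(12 - 2*z) + z^2 - 12*z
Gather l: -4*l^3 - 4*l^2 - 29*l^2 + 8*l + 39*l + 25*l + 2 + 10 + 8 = -4*l^3 - 33*l^2 + 72*l + 20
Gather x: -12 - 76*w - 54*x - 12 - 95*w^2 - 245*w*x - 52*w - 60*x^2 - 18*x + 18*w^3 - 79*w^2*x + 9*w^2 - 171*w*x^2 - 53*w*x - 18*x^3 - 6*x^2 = 18*w^3 - 86*w^2 - 128*w - 18*x^3 + x^2*(-171*w - 66) + x*(-79*w^2 - 298*w - 72) - 24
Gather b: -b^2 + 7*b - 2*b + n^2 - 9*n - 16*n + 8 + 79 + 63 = -b^2 + 5*b + n^2 - 25*n + 150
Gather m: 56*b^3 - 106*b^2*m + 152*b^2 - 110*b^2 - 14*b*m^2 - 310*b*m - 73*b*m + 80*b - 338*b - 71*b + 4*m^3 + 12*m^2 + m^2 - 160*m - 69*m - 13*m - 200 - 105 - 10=56*b^3 + 42*b^2 - 329*b + 4*m^3 + m^2*(13 - 14*b) + m*(-106*b^2 - 383*b - 242) - 315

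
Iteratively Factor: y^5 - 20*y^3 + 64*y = (y - 2)*(y^4 + 2*y^3 - 16*y^2 - 32*y) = (y - 2)*(y + 2)*(y^3 - 16*y) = (y - 2)*(y + 2)*(y + 4)*(y^2 - 4*y) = (y - 4)*(y - 2)*(y + 2)*(y + 4)*(y)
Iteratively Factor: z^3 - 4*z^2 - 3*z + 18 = (z - 3)*(z^2 - z - 6) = (z - 3)^2*(z + 2)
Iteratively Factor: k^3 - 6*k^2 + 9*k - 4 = (k - 1)*(k^2 - 5*k + 4) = (k - 4)*(k - 1)*(k - 1)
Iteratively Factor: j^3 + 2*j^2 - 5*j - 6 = (j + 1)*(j^2 + j - 6) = (j - 2)*(j + 1)*(j + 3)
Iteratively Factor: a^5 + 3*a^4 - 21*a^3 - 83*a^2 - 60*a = (a + 1)*(a^4 + 2*a^3 - 23*a^2 - 60*a) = (a + 1)*(a + 4)*(a^3 - 2*a^2 - 15*a) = (a + 1)*(a + 3)*(a + 4)*(a^2 - 5*a) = (a - 5)*(a + 1)*(a + 3)*(a + 4)*(a)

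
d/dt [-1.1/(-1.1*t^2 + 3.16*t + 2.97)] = (3.476 - 2.42*t)/(-1.1*t^2 + 3.16*t + 2.97)^2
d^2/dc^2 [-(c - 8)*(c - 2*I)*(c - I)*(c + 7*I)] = -12*c^2 + 24*c*(2 - I) - 38 + 64*I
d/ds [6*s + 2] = 6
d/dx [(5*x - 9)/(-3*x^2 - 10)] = (15*x^2 - 54*x - 50)/(9*x^4 + 60*x^2 + 100)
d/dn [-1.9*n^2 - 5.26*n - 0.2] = -3.8*n - 5.26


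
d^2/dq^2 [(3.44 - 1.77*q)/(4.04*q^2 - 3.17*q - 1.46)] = ((1.77*q - 3.44)*(8.08*q - 3.17)*(16.16*q - 6.34) + (42.9048*q - 39.017)*(-4.04*q^2 + 3.17*q + 1.46))/(-4.04*q^2 + 3.17*q + 1.46)^3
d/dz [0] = 0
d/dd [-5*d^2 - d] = -10*d - 1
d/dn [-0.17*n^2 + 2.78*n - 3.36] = 2.78 - 0.34*n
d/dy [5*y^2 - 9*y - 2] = 10*y - 9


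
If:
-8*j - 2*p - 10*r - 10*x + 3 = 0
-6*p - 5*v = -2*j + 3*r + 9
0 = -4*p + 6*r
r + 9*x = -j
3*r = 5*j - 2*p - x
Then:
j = 53/304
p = 69/304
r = 23/152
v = -1591/760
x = -11/304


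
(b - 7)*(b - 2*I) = b^2 - 7*b - 2*I*b + 14*I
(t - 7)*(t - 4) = t^2 - 11*t + 28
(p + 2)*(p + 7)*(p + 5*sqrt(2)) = p^3 + 5*sqrt(2)*p^2 + 9*p^2 + 14*p + 45*sqrt(2)*p + 70*sqrt(2)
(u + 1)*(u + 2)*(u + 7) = u^3 + 10*u^2 + 23*u + 14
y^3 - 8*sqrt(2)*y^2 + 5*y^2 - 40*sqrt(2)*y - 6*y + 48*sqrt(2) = (y - 1)*(y + 6)*(y - 8*sqrt(2))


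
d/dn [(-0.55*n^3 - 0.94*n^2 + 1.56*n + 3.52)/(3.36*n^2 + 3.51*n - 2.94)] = (-1.848*n^4 - 3.861*n^3 - 3.69*n^2 - 18.1272*n - 16.9416)/(11.2896*n^4 + 23.5872*n^3 - 7.4367*n^2 - 20.6388*n + 8.6436)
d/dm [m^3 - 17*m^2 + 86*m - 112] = 3*m^2 - 34*m + 86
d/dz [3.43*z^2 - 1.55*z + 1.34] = 6.86*z - 1.55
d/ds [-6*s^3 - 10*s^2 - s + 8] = -18*s^2 - 20*s - 1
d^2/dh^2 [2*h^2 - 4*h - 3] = 4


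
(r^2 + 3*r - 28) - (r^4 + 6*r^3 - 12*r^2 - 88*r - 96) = -r^4 - 6*r^3 + 13*r^2 + 91*r + 68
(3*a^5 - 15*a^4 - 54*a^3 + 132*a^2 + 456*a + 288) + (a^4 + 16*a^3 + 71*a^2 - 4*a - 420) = 3*a^5 - 14*a^4 - 38*a^3 + 203*a^2 + 452*a - 132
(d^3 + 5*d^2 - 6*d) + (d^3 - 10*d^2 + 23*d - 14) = 2*d^3 - 5*d^2 + 17*d - 14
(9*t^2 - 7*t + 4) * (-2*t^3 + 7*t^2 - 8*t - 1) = -18*t^5 + 77*t^4 - 129*t^3 + 75*t^2 - 25*t - 4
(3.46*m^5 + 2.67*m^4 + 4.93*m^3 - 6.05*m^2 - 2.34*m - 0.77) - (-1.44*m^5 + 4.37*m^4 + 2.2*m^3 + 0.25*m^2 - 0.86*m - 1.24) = 4.9*m^5 - 1.7*m^4 + 2.73*m^3 - 6.3*m^2 - 1.48*m + 0.47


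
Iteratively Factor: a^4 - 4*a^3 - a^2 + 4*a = (a - 4)*(a^3 - a) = a*(a - 4)*(a^2 - 1) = a*(a - 4)*(a - 1)*(a + 1)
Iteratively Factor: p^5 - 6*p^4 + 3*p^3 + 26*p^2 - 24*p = (p + 2)*(p^4 - 8*p^3 + 19*p^2 - 12*p) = (p - 1)*(p + 2)*(p^3 - 7*p^2 + 12*p) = (p - 4)*(p - 1)*(p + 2)*(p^2 - 3*p) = (p - 4)*(p - 3)*(p - 1)*(p + 2)*(p)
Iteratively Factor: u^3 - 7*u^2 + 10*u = (u - 5)*(u^2 - 2*u) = (u - 5)*(u - 2)*(u)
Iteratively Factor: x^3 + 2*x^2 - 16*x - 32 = (x + 2)*(x^2 - 16) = (x + 2)*(x + 4)*(x - 4)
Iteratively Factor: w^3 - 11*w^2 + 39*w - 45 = (w - 5)*(w^2 - 6*w + 9) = (w - 5)*(w - 3)*(w - 3)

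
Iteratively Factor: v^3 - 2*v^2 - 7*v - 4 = (v - 4)*(v^2 + 2*v + 1) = (v - 4)*(v + 1)*(v + 1)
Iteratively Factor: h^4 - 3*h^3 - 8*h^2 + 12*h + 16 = (h + 2)*(h^3 - 5*h^2 + 2*h + 8) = (h - 2)*(h + 2)*(h^2 - 3*h - 4) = (h - 4)*(h - 2)*(h + 2)*(h + 1)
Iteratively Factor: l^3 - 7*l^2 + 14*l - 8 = (l - 2)*(l^2 - 5*l + 4) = (l - 4)*(l - 2)*(l - 1)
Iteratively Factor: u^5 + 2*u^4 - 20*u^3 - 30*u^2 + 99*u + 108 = (u - 3)*(u^4 + 5*u^3 - 5*u^2 - 45*u - 36) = (u - 3)^2*(u^3 + 8*u^2 + 19*u + 12) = (u - 3)^2*(u + 3)*(u^2 + 5*u + 4) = (u - 3)^2*(u + 3)*(u + 4)*(u + 1)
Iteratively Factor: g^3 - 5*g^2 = (g)*(g^2 - 5*g) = g^2*(g - 5)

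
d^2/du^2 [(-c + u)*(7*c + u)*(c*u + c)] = 2*c*(6*c + 3*u + 1)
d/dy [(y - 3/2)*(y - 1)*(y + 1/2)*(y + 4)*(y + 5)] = 5*y^4 + 28*y^3 + 27*y^2/4 - 74*y + 47/4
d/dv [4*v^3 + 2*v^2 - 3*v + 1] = 12*v^2 + 4*v - 3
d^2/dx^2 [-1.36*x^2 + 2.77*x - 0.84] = -2.72000000000000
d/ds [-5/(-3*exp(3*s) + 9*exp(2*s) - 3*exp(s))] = 5*(-3*exp(2*s) + 6*exp(s) - 1)*exp(-s)/(3*(exp(2*s) - 3*exp(s) + 1)^2)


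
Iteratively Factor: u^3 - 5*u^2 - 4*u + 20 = (u - 2)*(u^2 - 3*u - 10) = (u - 2)*(u + 2)*(u - 5)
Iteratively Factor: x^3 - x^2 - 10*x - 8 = (x + 2)*(x^2 - 3*x - 4) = (x + 1)*(x + 2)*(x - 4)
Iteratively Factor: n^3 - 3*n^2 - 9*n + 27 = (n - 3)*(n^2 - 9) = (n - 3)^2*(n + 3)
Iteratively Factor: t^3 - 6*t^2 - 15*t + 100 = (t - 5)*(t^2 - t - 20) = (t - 5)^2*(t + 4)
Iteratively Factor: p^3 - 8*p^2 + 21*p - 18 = (p - 3)*(p^2 - 5*p + 6) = (p - 3)*(p - 2)*(p - 3)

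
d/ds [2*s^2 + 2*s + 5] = 4*s + 2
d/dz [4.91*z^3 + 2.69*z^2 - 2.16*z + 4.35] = 14.73*z^2 + 5.38*z - 2.16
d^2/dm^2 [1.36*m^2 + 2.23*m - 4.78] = 2.72000000000000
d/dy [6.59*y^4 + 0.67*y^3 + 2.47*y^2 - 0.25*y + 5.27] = 26.36*y^3 + 2.01*y^2 + 4.94*y - 0.25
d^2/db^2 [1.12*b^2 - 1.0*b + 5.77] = 2.24000000000000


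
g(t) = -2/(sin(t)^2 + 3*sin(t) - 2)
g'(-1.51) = 0.01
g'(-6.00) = 5.82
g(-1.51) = 0.50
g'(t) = -2*(-2*sin(t)*cos(t) - 3*cos(t))/(sin(t)^2 + 3*sin(t) - 2)^2 = 2*(2*sin(t) + 3)*cos(t)/(sin(t)^2 + 3*sin(t) - 2)^2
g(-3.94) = -3.02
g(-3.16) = 1.03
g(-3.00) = 0.83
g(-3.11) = 0.96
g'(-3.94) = -14.13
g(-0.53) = 0.61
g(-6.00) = 1.85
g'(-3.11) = -1.34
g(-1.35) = 0.50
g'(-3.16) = -1.61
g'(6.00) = 0.62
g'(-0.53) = 0.32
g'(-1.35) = 0.03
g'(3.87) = -0.20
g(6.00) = 0.72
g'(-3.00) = -0.93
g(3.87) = 0.56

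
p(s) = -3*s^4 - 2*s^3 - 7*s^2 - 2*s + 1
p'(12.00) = -21770.00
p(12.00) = -66695.00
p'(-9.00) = 8386.00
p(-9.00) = -18773.00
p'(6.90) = -4326.37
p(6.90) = -7803.22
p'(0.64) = -16.56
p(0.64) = -4.17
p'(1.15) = -44.29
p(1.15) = -18.85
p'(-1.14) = 23.94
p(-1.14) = -7.92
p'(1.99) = -148.19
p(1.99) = -93.51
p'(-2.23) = 132.46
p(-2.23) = -81.36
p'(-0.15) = 0.01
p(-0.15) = 1.15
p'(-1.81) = 74.84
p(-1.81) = -38.65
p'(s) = -12*s^3 - 6*s^2 - 14*s - 2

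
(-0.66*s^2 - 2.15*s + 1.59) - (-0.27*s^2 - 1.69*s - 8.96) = -0.39*s^2 - 0.46*s + 10.55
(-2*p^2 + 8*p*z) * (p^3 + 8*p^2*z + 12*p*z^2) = -2*p^5 - 8*p^4*z + 40*p^3*z^2 + 96*p^2*z^3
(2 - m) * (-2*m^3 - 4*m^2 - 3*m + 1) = 2*m^4 - 5*m^2 - 7*m + 2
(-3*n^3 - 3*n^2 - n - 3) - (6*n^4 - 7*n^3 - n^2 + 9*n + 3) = -6*n^4 + 4*n^3 - 2*n^2 - 10*n - 6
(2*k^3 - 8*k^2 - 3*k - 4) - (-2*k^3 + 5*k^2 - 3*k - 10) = 4*k^3 - 13*k^2 + 6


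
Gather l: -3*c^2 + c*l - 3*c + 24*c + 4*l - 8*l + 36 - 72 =-3*c^2 + 21*c + l*(c - 4) - 36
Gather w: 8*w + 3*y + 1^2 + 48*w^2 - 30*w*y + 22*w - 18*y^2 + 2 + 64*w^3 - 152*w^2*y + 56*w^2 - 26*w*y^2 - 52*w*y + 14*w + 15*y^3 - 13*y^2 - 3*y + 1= 64*w^3 + w^2*(104 - 152*y) + w*(-26*y^2 - 82*y + 44) + 15*y^3 - 31*y^2 + 4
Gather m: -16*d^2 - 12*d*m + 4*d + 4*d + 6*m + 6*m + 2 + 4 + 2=-16*d^2 + 8*d + m*(12 - 12*d) + 8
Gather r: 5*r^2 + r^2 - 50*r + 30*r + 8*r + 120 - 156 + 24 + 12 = 6*r^2 - 12*r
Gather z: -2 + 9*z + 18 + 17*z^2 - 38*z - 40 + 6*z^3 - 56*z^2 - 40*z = 6*z^3 - 39*z^2 - 69*z - 24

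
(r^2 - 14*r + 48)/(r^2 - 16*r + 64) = (r - 6)/(r - 8)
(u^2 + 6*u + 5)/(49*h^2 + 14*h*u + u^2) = (u^2 + 6*u + 5)/(49*h^2 + 14*h*u + u^2)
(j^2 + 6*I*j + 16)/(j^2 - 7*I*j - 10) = (j + 8*I)/(j - 5*I)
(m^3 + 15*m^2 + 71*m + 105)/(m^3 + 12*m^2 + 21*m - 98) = (m^2 + 8*m + 15)/(m^2 + 5*m - 14)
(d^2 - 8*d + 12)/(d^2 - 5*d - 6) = (d - 2)/(d + 1)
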